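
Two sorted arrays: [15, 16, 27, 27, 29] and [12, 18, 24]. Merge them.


Compare heads, take smaller each step.
Merged: [12, 15, 16, 18, 24, 27, 27, 29]


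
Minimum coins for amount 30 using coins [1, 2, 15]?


dp[0]=0; dp[i]=1+min(dp[i-c] for c in coins)
...dp[25]=6, dp[26]=7, dp[27]=7, dp[28]=8, dp[29]=8, dp[30]=2
Minimum coins for 30 = 2


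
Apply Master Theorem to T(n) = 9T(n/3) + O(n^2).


a=9, b=3, c=2. log_3(9)=2 = c=2. Case 2: O(n^c log n) = O(n^2 log n)
Complexity: O(n^2 log n)


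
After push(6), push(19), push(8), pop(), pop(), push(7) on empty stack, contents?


push(6) -> [6]
push(19) -> [6, 19]
push(8) -> [6, 19, 8]
pop() returns 8 -> [6, 19]
pop() returns 19 -> [6]
push(7) -> [6, 7]
Final stack (bottom to top): [6, 7]


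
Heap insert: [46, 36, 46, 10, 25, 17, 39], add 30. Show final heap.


Append 30: [46, 36, 46, 10, 25, 17, 39, 30]
Bubble up: swap idx 7(30) with idx 3(10)
Result: [46, 36, 46, 30, 25, 17, 39, 10]


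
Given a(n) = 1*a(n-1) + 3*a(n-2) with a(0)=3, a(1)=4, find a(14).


Build bottom-up:
...a(12)=48787, a(13)=112276, a(14)=1*112276+3*48787=258637


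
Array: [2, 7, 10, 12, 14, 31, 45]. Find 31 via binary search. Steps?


Search for 31:
[0,6] mid=3 arr[3]=12
[4,6] mid=5 arr[5]=31
Total: 2 comparisons


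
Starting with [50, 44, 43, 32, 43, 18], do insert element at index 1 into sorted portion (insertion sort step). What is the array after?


After one pass: [44, 50, 43, 32, 43, 18]


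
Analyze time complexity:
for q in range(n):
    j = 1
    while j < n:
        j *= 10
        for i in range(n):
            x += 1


Per nesting level: O(n) * O(log n) * O(n) = O(n^2 log n)
Complexity: O(n^2 log n)


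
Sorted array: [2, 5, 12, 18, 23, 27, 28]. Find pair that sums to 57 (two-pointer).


Two pointers: lo=0, hi=6
No pair sums to 57


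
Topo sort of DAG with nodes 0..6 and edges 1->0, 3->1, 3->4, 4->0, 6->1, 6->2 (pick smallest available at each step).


Kahn's algorithm, process smallest node first
Order: [3, 4, 5, 6, 1, 0, 2]


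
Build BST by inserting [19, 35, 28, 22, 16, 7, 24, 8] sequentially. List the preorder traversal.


Root = 19; build tree by BST insertion.
Preorder traversal: [19, 16, 7, 8, 35, 28, 22, 24]


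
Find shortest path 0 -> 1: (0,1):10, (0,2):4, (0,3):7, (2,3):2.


Dijkstra from 0:
Distances: {0: 0, 1: 10, 2: 4, 3: 6}
Shortest distance to 1 = 10, path = [0, 1]


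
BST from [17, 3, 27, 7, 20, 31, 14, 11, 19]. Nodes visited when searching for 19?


BST root = 17
Search for 19: compare at each node
Path: [17, 27, 20, 19]


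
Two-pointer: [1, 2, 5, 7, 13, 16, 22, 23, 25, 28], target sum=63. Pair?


Two pointers: lo=0, hi=9
No pair sums to 63


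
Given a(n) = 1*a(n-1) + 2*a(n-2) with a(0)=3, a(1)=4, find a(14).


Build bottom-up:
...a(12)=9558, a(13)=19114, a(14)=1*19114+2*9558=38230


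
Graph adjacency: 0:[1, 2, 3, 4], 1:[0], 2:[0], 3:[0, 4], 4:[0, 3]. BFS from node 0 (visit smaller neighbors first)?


BFS queue: start with [0]
Visit order: [0, 1, 2, 3, 4]


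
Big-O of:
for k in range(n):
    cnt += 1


Per nesting level: O(n) = O(n)
Complexity: O(n)


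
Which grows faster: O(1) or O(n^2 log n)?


constant grows slower than n^2 log n
O(1) is asymptotically smaller; O(n^2 log n) grows faster


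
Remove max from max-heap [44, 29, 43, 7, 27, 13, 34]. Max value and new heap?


Max = 44
Replace root with last, heapify down
Resulting heap: [43, 29, 34, 7, 27, 13]


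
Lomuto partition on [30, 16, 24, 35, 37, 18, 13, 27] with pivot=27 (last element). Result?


Elements <= 27 go left of pivot.
Result: [16, 24, 18, 13, 27, 30, 35, 37], pivot at index 4


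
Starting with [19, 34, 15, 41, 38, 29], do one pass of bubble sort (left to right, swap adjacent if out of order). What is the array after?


After one pass: [19, 15, 34, 38, 29, 41]


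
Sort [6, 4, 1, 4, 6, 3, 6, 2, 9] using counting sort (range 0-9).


Count array: [0, 1, 1, 1, 2, 0, 3, 0, 0, 1]
Reconstruct: [1, 2, 3, 4, 4, 6, 6, 6, 9]


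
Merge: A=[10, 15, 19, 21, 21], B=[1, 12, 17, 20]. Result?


Compare heads, take smaller each step.
Merged: [1, 10, 12, 15, 17, 19, 20, 21, 21]


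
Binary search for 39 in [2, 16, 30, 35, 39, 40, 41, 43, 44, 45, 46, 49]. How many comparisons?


Search for 39:
[0,11] mid=5 arr[5]=40
[0,4] mid=2 arr[2]=30
[3,4] mid=3 arr[3]=35
[4,4] mid=4 arr[4]=39
Total: 4 comparisons


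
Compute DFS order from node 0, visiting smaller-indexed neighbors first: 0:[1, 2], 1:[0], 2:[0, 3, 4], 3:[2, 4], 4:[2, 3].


DFS stack-based: start with [0]
Visit order: [0, 1, 2, 3, 4]


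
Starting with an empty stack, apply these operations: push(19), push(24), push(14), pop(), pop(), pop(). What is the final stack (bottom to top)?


push(19) -> [19]
push(24) -> [19, 24]
push(14) -> [19, 24, 14]
pop() returns 14 -> [19, 24]
pop() returns 24 -> [19]
pop() returns 19 -> []
Final stack (bottom to top): []


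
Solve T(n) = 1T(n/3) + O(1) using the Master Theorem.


a=1, b=3, c=0. log_3(1)=0 = c=0. Case 2: O(n^c log n) = O(log n)
Complexity: O(log n)


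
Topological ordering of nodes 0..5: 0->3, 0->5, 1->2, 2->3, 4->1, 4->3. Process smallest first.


Kahn's algorithm, process smallest node first
Order: [0, 4, 1, 2, 3, 5]


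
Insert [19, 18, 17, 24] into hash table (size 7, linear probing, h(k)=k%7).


Insertions: 19->slot 5; 18->slot 4; 17->slot 3; 24->slot 6
Table: [None, None, None, 17, 18, 19, 24]


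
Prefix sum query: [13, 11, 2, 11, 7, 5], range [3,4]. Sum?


Prefix sums: [0, 13, 24, 26, 37, 44, 49]
Sum[3..4] = prefix[5] - prefix[3] = 44 - 26 = 18


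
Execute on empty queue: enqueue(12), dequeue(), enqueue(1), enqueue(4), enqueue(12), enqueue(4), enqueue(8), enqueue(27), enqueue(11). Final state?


enqueue(12) -> [12]
dequeue() returns 12 -> []
enqueue(1) -> [1]
enqueue(4) -> [1, 4]
enqueue(12) -> [1, 4, 12]
enqueue(4) -> [1, 4, 12, 4]
enqueue(8) -> [1, 4, 12, 4, 8]
enqueue(27) -> [1, 4, 12, 4, 8, 27]
enqueue(11) -> [1, 4, 12, 4, 8, 27, 11]
Final queue (front to back): [1, 4, 12, 4, 8, 27, 11]


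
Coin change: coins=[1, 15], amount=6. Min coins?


dp[0]=0; dp[i]=1+min(dp[i-c] for c in coins)
...dp[1]=1, dp[2]=2, dp[3]=3, dp[4]=4, dp[5]=5, dp[6]=6
Minimum coins for 6 = 6


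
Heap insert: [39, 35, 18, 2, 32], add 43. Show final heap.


Append 43: [39, 35, 18, 2, 32, 43]
Bubble up: swap idx 5(43) with idx 2(18); swap idx 2(43) with idx 0(39)
Result: [43, 35, 39, 2, 32, 18]


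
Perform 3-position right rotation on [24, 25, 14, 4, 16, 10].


Right rotate by 3: [4, 16, 10, 24, 25, 14]


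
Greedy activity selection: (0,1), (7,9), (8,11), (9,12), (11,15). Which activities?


Greedy: pick earliest-ending, then skip overlaps.
Selected (3 activities): [(0, 1), (7, 9), (9, 12)]


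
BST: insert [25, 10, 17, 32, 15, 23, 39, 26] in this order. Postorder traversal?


Root = 25; build tree by BST insertion.
Postorder traversal: [15, 23, 17, 10, 26, 39, 32, 25]


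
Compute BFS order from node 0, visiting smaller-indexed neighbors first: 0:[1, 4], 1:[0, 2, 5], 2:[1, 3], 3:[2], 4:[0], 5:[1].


BFS queue: start with [0]
Visit order: [0, 1, 4, 2, 5, 3]


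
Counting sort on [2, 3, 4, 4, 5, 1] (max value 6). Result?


Count array: [0, 1, 1, 1, 2, 1, 0]
Reconstruct: [1, 2, 3, 4, 4, 5]


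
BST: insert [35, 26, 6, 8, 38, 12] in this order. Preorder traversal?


Root = 35; build tree by BST insertion.
Preorder traversal: [35, 26, 6, 8, 12, 38]


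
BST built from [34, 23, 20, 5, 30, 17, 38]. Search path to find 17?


BST root = 34
Search for 17: compare at each node
Path: [34, 23, 20, 5, 17]


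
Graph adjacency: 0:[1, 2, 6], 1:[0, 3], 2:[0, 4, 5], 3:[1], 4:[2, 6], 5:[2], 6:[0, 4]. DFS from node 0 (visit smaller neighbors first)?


DFS stack-based: start with [0]
Visit order: [0, 1, 3, 2, 4, 6, 5]


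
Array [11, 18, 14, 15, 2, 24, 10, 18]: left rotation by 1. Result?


Left rotate by 1: [18, 14, 15, 2, 24, 10, 18, 11]


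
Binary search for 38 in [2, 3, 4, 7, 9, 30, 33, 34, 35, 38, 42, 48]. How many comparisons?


Search for 38:
[0,11] mid=5 arr[5]=30
[6,11] mid=8 arr[8]=35
[9,11] mid=10 arr[10]=42
[9,9] mid=9 arr[9]=38
Total: 4 comparisons


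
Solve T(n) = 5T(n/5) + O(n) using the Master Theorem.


a=5, b=5, c=1. log_5(5)=1 = c=1. Case 2: O(n^c log n) = O(n log n)
Complexity: O(n log n)


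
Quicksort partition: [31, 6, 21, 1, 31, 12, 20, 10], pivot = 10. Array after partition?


Elements <= 10 go left of pivot.
Result: [6, 1, 10, 31, 31, 12, 20, 21], pivot at index 2


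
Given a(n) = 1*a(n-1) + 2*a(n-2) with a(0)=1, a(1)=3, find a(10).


Build bottom-up:
...a(8)=341, a(9)=683, a(10)=1*683+2*341=1365


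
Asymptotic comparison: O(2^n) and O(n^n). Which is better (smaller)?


exponential grows slower than n^n
O(2^n) is asymptotically smaller; O(n^n) grows faster


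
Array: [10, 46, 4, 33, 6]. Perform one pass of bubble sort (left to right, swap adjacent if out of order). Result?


After one pass: [10, 4, 33, 6, 46]


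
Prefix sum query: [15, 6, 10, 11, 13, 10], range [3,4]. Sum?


Prefix sums: [0, 15, 21, 31, 42, 55, 65]
Sum[3..4] = prefix[5] - prefix[3] = 55 - 31 = 24


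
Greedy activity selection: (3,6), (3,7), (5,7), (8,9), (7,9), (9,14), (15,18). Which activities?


Greedy: pick earliest-ending, then skip overlaps.
Selected (4 activities): [(3, 6), (8, 9), (9, 14), (15, 18)]


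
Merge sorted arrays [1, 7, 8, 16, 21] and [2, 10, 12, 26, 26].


Compare heads, take smaller each step.
Merged: [1, 2, 7, 8, 10, 12, 16, 21, 26, 26]


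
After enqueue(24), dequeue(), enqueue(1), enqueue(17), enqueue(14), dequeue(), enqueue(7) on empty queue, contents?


enqueue(24) -> [24]
dequeue() returns 24 -> []
enqueue(1) -> [1]
enqueue(17) -> [1, 17]
enqueue(14) -> [1, 17, 14]
dequeue() returns 1 -> [17, 14]
enqueue(7) -> [17, 14, 7]
Final queue (front to back): [17, 14, 7]


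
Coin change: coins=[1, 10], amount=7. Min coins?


dp[0]=0; dp[i]=1+min(dp[i-c] for c in coins)
...dp[2]=2, dp[3]=3, dp[4]=4, dp[5]=5, dp[6]=6, dp[7]=7
Minimum coins for 7 = 7


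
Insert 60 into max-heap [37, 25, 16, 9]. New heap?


Append 60: [37, 25, 16, 9, 60]
Bubble up: swap idx 4(60) with idx 1(25); swap idx 1(60) with idx 0(37)
Result: [60, 37, 16, 9, 25]


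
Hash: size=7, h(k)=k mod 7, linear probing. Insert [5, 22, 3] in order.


Insertions: 5->slot 5; 22->slot 1; 3->slot 3
Table: [None, 22, None, 3, None, 5, None]


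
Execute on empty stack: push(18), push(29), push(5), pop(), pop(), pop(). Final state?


push(18) -> [18]
push(29) -> [18, 29]
push(5) -> [18, 29, 5]
pop() returns 5 -> [18, 29]
pop() returns 29 -> [18]
pop() returns 18 -> []
Final stack (bottom to top): []


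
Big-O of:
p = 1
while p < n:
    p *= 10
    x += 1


Per nesting level: O(log n) = O(log n)
Complexity: O(log n)


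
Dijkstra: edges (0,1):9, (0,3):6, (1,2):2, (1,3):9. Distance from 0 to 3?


Dijkstra from 0:
Distances: {0: 0, 1: 9, 2: 11, 3: 6}
Shortest distance to 3 = 6, path = [0, 3]


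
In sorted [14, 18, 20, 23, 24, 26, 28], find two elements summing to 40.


Two pointers: lo=0, hi=6
Found pair: (14, 26) summing to 40


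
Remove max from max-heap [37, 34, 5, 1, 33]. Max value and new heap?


Max = 37
Replace root with last, heapify down
Resulting heap: [34, 33, 5, 1]


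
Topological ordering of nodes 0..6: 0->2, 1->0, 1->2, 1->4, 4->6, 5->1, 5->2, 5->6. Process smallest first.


Kahn's algorithm, process smallest node first
Order: [3, 5, 1, 0, 2, 4, 6]


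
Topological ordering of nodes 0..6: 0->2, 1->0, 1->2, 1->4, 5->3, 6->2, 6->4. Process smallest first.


Kahn's algorithm, process smallest node first
Order: [1, 0, 5, 3, 6, 2, 4]


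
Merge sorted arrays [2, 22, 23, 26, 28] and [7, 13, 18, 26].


Compare heads, take smaller each step.
Merged: [2, 7, 13, 18, 22, 23, 26, 26, 28]


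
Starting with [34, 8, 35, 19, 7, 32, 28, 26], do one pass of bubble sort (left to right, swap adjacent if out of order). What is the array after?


After one pass: [8, 34, 19, 7, 32, 28, 26, 35]


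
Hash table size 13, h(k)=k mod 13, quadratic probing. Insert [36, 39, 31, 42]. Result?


Insertions: 36->slot 10; 39->slot 0; 31->slot 5; 42->slot 3
Table: [39, None, None, 42, None, 31, None, None, None, None, 36, None, None]


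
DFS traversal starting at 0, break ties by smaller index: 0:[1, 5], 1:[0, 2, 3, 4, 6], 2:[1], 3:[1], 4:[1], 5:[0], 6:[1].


DFS stack-based: start with [0]
Visit order: [0, 1, 2, 3, 4, 6, 5]


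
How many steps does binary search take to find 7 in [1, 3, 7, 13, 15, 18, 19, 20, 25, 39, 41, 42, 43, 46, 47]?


Search for 7:
[0,14] mid=7 arr[7]=20
[0,6] mid=3 arr[3]=13
[0,2] mid=1 arr[1]=3
[2,2] mid=2 arr[2]=7
Total: 4 comparisons


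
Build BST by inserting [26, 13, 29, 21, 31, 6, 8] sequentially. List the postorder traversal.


Root = 26; build tree by BST insertion.
Postorder traversal: [8, 6, 21, 13, 31, 29, 26]


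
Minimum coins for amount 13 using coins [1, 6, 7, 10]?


dp[0]=0; dp[i]=1+min(dp[i-c] for c in coins)
...dp[8]=2, dp[9]=3, dp[10]=1, dp[11]=2, dp[12]=2, dp[13]=2
Minimum coins for 13 = 2


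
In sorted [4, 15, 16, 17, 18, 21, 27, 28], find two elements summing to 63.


Two pointers: lo=0, hi=7
No pair sums to 63


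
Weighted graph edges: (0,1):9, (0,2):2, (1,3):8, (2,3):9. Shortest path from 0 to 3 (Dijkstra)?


Dijkstra from 0:
Distances: {0: 0, 1: 9, 2: 2, 3: 11}
Shortest distance to 3 = 11, path = [0, 2, 3]


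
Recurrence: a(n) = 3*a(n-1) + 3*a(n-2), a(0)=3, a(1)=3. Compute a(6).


Build bottom-up:
...a(4)=243, a(5)=918, a(6)=3*918+3*243=3483


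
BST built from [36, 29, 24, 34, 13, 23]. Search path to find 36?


BST root = 36
Search for 36: compare at each node
Path: [36]


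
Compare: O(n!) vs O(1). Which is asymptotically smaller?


constant grows slower than factorial
O(1) is asymptotically smaller; O(n!) grows faster


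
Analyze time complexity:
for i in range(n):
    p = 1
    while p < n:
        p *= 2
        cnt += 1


Per nesting level: O(n) * O(log n) = O(n log n)
Complexity: O(n log n)


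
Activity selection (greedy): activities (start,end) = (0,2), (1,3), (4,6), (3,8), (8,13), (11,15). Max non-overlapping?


Greedy: pick earliest-ending, then skip overlaps.
Selected (3 activities): [(0, 2), (4, 6), (8, 13)]


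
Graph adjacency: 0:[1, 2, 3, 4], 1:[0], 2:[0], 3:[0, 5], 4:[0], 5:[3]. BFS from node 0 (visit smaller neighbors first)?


BFS queue: start with [0]
Visit order: [0, 1, 2, 3, 4, 5]


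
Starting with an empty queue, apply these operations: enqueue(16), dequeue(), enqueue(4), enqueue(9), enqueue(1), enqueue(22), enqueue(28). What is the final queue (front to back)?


enqueue(16) -> [16]
dequeue() returns 16 -> []
enqueue(4) -> [4]
enqueue(9) -> [4, 9]
enqueue(1) -> [4, 9, 1]
enqueue(22) -> [4, 9, 1, 22]
enqueue(28) -> [4, 9, 1, 22, 28]
Final queue (front to back): [4, 9, 1, 22, 28]


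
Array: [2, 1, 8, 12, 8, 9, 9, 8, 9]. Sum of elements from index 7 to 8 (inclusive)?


Prefix sums: [0, 2, 3, 11, 23, 31, 40, 49, 57, 66]
Sum[7..8] = prefix[9] - prefix[7] = 66 - 49 = 17


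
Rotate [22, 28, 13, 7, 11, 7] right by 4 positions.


Right rotate by 4: [13, 7, 11, 7, 22, 28]


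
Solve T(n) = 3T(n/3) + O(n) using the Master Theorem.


a=3, b=3, c=1. log_3(3)=1 = c=1. Case 2: O(n^c log n) = O(n log n)
Complexity: O(n log n)


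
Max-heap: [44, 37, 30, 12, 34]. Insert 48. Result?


Append 48: [44, 37, 30, 12, 34, 48]
Bubble up: swap idx 5(48) with idx 2(30); swap idx 2(48) with idx 0(44)
Result: [48, 37, 44, 12, 34, 30]


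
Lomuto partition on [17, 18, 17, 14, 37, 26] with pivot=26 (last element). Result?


Elements <= 26 go left of pivot.
Result: [17, 18, 17, 14, 26, 37], pivot at index 4


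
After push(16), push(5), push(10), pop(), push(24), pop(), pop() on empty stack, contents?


push(16) -> [16]
push(5) -> [16, 5]
push(10) -> [16, 5, 10]
pop() returns 10 -> [16, 5]
push(24) -> [16, 5, 24]
pop() returns 24 -> [16, 5]
pop() returns 5 -> [16]
Final stack (bottom to top): [16]


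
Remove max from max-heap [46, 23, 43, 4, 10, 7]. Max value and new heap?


Max = 46
Replace root with last, heapify down
Resulting heap: [43, 23, 7, 4, 10]


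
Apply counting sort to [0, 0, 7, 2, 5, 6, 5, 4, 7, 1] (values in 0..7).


Count array: [2, 1, 1, 0, 1, 2, 1, 2]
Reconstruct: [0, 0, 1, 2, 4, 5, 5, 6, 7, 7]


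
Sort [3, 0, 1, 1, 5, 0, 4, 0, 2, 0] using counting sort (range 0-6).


Count array: [4, 2, 1, 1, 1, 1, 0]
Reconstruct: [0, 0, 0, 0, 1, 1, 2, 3, 4, 5]


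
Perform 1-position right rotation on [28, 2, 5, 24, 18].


Right rotate by 1: [18, 28, 2, 5, 24]


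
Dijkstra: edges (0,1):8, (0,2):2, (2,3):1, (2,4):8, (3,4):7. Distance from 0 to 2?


Dijkstra from 0:
Distances: {0: 0, 1: 8, 2: 2, 3: 3, 4: 10}
Shortest distance to 2 = 2, path = [0, 2]


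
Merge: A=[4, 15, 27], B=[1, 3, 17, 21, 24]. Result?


Compare heads, take smaller each step.
Merged: [1, 3, 4, 15, 17, 21, 24, 27]


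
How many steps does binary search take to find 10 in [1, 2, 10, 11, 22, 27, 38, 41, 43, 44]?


Search for 10:
[0,9] mid=4 arr[4]=22
[0,3] mid=1 arr[1]=2
[2,3] mid=2 arr[2]=10
Total: 3 comparisons


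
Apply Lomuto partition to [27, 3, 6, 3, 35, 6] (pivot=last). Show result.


Elements <= 6 go left of pivot.
Result: [3, 6, 3, 6, 35, 27], pivot at index 3


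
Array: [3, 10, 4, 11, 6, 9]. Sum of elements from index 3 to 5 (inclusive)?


Prefix sums: [0, 3, 13, 17, 28, 34, 43]
Sum[3..5] = prefix[6] - prefix[3] = 43 - 17 = 26


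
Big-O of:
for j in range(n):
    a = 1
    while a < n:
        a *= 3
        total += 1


Per nesting level: O(n) * O(log n) = O(n log n)
Complexity: O(n log n)


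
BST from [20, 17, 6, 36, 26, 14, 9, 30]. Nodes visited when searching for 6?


BST root = 20
Search for 6: compare at each node
Path: [20, 17, 6]


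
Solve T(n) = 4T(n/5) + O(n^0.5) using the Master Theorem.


a=4, b=5, c=0.5. log_5(4)=0.861 > c=0.5. Case 1: O(n^log_b(a)) = O(n^0.861)
Complexity: O(n^0.861)


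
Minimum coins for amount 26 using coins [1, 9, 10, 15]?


dp[0]=0; dp[i]=1+min(dp[i-c] for c in coins)
...dp[21]=3, dp[22]=4, dp[23]=5, dp[24]=2, dp[25]=2, dp[26]=3
Minimum coins for 26 = 3


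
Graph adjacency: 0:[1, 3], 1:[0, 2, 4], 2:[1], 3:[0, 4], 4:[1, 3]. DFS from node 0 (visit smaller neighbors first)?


DFS stack-based: start with [0]
Visit order: [0, 1, 2, 4, 3]


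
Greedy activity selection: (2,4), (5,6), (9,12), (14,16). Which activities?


Greedy: pick earliest-ending, then skip overlaps.
Selected (4 activities): [(2, 4), (5, 6), (9, 12), (14, 16)]


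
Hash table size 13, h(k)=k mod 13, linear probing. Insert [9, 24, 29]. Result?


Insertions: 9->slot 9; 24->slot 11; 29->slot 3
Table: [None, None, None, 29, None, None, None, None, None, 9, None, 24, None]


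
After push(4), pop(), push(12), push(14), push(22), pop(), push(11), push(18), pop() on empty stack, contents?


push(4) -> [4]
pop() returns 4 -> []
push(12) -> [12]
push(14) -> [12, 14]
push(22) -> [12, 14, 22]
pop() returns 22 -> [12, 14]
push(11) -> [12, 14, 11]
push(18) -> [12, 14, 11, 18]
pop() returns 18 -> [12, 14, 11]
Final stack (bottom to top): [12, 14, 11]


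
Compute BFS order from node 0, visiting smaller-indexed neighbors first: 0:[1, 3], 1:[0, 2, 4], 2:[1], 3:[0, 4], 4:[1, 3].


BFS queue: start with [0]
Visit order: [0, 1, 3, 2, 4]


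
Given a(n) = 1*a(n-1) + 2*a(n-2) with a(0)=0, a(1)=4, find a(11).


Build bottom-up:
...a(9)=684, a(10)=1364, a(11)=1*1364+2*684=2732


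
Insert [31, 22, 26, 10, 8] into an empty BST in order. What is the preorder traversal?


Root = 31; build tree by BST insertion.
Preorder traversal: [31, 22, 10, 8, 26]


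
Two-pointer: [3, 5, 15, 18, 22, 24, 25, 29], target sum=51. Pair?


Two pointers: lo=0, hi=7
Found pair: (22, 29) summing to 51


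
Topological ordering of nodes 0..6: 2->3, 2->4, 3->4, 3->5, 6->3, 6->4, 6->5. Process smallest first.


Kahn's algorithm, process smallest node first
Order: [0, 1, 2, 6, 3, 4, 5]


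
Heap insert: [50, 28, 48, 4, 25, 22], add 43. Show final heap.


Append 43: [50, 28, 48, 4, 25, 22, 43]
Bubble up: no swaps needed
Result: [50, 28, 48, 4, 25, 22, 43]


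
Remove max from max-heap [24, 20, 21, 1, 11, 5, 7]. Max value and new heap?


Max = 24
Replace root with last, heapify down
Resulting heap: [21, 20, 7, 1, 11, 5]


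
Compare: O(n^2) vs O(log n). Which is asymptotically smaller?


logarithmic grows slower than quadratic
O(log n) is asymptotically smaller; O(n^2) grows faster


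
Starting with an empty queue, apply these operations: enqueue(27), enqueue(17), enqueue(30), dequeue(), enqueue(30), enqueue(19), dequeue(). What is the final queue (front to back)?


enqueue(27) -> [27]
enqueue(17) -> [27, 17]
enqueue(30) -> [27, 17, 30]
dequeue() returns 27 -> [17, 30]
enqueue(30) -> [17, 30, 30]
enqueue(19) -> [17, 30, 30, 19]
dequeue() returns 17 -> [30, 30, 19]
Final queue (front to back): [30, 30, 19]


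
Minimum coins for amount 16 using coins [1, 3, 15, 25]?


dp[0]=0; dp[i]=1+min(dp[i-c] for c in coins)
...dp[11]=5, dp[12]=4, dp[13]=5, dp[14]=6, dp[15]=1, dp[16]=2
Minimum coins for 16 = 2


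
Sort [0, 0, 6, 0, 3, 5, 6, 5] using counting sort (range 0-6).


Count array: [3, 0, 0, 1, 0, 2, 2]
Reconstruct: [0, 0, 0, 3, 5, 5, 6, 6]


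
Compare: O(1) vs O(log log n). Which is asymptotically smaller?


constant grows slower than double-logarithmic
O(1) is asymptotically smaller; O(log log n) grows faster


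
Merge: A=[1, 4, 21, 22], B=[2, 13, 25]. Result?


Compare heads, take smaller each step.
Merged: [1, 2, 4, 13, 21, 22, 25]


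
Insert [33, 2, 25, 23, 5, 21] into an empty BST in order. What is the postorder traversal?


Root = 33; build tree by BST insertion.
Postorder traversal: [21, 5, 23, 25, 2, 33]


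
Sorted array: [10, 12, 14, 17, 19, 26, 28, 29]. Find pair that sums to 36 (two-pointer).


Two pointers: lo=0, hi=7
Found pair: (10, 26) summing to 36


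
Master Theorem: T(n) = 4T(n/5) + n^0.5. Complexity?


a=4, b=5, c=0.5. log_5(4)=0.861 > c=0.5. Case 1: O(n^log_b(a)) = O(n^0.861)
Complexity: O(n^0.861)


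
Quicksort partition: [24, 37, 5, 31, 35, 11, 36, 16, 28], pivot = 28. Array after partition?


Elements <= 28 go left of pivot.
Result: [24, 5, 11, 16, 28, 37, 36, 31, 35], pivot at index 4


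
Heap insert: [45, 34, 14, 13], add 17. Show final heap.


Append 17: [45, 34, 14, 13, 17]
Bubble up: no swaps needed
Result: [45, 34, 14, 13, 17]


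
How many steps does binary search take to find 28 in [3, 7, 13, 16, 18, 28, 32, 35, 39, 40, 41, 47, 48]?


Search for 28:
[0,12] mid=6 arr[6]=32
[0,5] mid=2 arr[2]=13
[3,5] mid=4 arr[4]=18
[5,5] mid=5 arr[5]=28
Total: 4 comparisons


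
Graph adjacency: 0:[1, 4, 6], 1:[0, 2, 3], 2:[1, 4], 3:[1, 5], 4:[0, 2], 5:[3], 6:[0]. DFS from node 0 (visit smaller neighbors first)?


DFS stack-based: start with [0]
Visit order: [0, 1, 2, 4, 3, 5, 6]


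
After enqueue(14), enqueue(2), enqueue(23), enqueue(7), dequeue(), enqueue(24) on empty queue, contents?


enqueue(14) -> [14]
enqueue(2) -> [14, 2]
enqueue(23) -> [14, 2, 23]
enqueue(7) -> [14, 2, 23, 7]
dequeue() returns 14 -> [2, 23, 7]
enqueue(24) -> [2, 23, 7, 24]
Final queue (front to back): [2, 23, 7, 24]


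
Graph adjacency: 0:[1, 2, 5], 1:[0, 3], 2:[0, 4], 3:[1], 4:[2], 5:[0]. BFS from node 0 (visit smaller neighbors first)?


BFS queue: start with [0]
Visit order: [0, 1, 2, 5, 3, 4]


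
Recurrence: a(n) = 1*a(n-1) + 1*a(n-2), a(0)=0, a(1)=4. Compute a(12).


Build bottom-up:
...a(10)=220, a(11)=356, a(12)=1*356+1*220=576


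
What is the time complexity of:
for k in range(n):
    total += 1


Per nesting level: O(n) = O(n)
Complexity: O(n)


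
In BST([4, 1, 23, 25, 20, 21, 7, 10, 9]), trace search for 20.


BST root = 4
Search for 20: compare at each node
Path: [4, 23, 20]


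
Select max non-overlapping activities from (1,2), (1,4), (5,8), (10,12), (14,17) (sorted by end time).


Greedy: pick earliest-ending, then skip overlaps.
Selected (4 activities): [(1, 2), (5, 8), (10, 12), (14, 17)]


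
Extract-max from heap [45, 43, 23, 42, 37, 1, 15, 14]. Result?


Max = 45
Replace root with last, heapify down
Resulting heap: [43, 42, 23, 14, 37, 1, 15]


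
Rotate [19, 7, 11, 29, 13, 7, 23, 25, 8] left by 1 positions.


Left rotate by 1: [7, 11, 29, 13, 7, 23, 25, 8, 19]


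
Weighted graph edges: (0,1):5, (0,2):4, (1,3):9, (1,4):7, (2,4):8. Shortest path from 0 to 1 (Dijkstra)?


Dijkstra from 0:
Distances: {0: 0, 1: 5, 2: 4, 3: 14, 4: 12}
Shortest distance to 1 = 5, path = [0, 1]


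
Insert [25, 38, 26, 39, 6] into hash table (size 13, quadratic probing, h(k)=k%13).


Insertions: 25->slot 12; 38->slot 0; 26->slot 1; 39->slot 4; 6->slot 6
Table: [38, 26, None, None, 39, None, 6, None, None, None, None, None, 25]


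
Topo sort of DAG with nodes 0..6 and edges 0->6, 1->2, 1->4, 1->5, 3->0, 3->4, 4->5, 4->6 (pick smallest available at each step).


Kahn's algorithm, process smallest node first
Order: [1, 2, 3, 0, 4, 5, 6]


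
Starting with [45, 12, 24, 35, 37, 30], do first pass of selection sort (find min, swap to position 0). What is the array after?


After one pass: [12, 45, 24, 35, 37, 30]


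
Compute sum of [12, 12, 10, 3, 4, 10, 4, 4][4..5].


Prefix sums: [0, 12, 24, 34, 37, 41, 51, 55, 59]
Sum[4..5] = prefix[6] - prefix[4] = 51 - 37 = 14


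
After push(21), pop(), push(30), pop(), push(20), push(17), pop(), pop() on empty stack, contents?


push(21) -> [21]
pop() returns 21 -> []
push(30) -> [30]
pop() returns 30 -> []
push(20) -> [20]
push(17) -> [20, 17]
pop() returns 17 -> [20]
pop() returns 20 -> []
Final stack (bottom to top): []


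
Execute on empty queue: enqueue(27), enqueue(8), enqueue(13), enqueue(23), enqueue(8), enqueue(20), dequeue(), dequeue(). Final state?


enqueue(27) -> [27]
enqueue(8) -> [27, 8]
enqueue(13) -> [27, 8, 13]
enqueue(23) -> [27, 8, 13, 23]
enqueue(8) -> [27, 8, 13, 23, 8]
enqueue(20) -> [27, 8, 13, 23, 8, 20]
dequeue() returns 27 -> [8, 13, 23, 8, 20]
dequeue() returns 8 -> [13, 23, 8, 20]
Final queue (front to back): [13, 23, 8, 20]


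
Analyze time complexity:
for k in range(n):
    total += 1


Per nesting level: O(n) = O(n)
Complexity: O(n)


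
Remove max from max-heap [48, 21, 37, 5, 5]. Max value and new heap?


Max = 48
Replace root with last, heapify down
Resulting heap: [37, 21, 5, 5]


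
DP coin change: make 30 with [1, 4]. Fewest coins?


dp[0]=0; dp[i]=1+min(dp[i-c] for c in coins)
...dp[25]=7, dp[26]=8, dp[27]=9, dp[28]=7, dp[29]=8, dp[30]=9
Minimum coins for 30 = 9


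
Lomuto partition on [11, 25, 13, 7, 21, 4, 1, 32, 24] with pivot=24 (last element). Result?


Elements <= 24 go left of pivot.
Result: [11, 13, 7, 21, 4, 1, 24, 32, 25], pivot at index 6


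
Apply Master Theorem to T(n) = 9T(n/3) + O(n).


a=9, b=3, c=1. log_3(9)=2 > c=1. Case 1: O(n^log_b(a)) = O(n^2)
Complexity: O(n^2)


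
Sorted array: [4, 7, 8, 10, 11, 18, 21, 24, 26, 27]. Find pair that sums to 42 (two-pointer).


Two pointers: lo=0, hi=9
Found pair: (18, 24) summing to 42


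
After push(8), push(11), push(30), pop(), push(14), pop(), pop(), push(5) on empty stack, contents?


push(8) -> [8]
push(11) -> [8, 11]
push(30) -> [8, 11, 30]
pop() returns 30 -> [8, 11]
push(14) -> [8, 11, 14]
pop() returns 14 -> [8, 11]
pop() returns 11 -> [8]
push(5) -> [8, 5]
Final stack (bottom to top): [8, 5]


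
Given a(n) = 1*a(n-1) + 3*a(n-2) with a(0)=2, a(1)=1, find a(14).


Build bottom-up:
...a(12)=22258, a(13)=51169, a(14)=1*51169+3*22258=117943


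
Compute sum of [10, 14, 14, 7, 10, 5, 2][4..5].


Prefix sums: [0, 10, 24, 38, 45, 55, 60, 62]
Sum[4..5] = prefix[6] - prefix[4] = 60 - 45 = 15


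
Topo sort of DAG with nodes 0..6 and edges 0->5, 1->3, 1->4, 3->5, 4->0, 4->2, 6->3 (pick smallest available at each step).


Kahn's algorithm, process smallest node first
Order: [1, 4, 0, 2, 6, 3, 5]


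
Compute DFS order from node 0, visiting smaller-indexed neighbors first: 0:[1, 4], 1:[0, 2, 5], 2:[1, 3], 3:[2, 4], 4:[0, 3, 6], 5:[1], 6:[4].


DFS stack-based: start with [0]
Visit order: [0, 1, 2, 3, 4, 6, 5]


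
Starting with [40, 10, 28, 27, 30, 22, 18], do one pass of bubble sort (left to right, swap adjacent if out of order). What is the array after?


After one pass: [10, 28, 27, 30, 22, 18, 40]


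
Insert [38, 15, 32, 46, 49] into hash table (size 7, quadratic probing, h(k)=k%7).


Insertions: 38->slot 3; 15->slot 1; 32->slot 4; 46->slot 5; 49->slot 0
Table: [49, 15, None, 38, 32, 46, None]


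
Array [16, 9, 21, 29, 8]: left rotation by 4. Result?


Left rotate by 4: [8, 16, 9, 21, 29]


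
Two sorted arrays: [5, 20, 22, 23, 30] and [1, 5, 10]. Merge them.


Compare heads, take smaller each step.
Merged: [1, 5, 5, 10, 20, 22, 23, 30]


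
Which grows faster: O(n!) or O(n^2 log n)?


n^2 log n grows slower than factorial
O(n^2 log n) is asymptotically smaller; O(n!) grows faster


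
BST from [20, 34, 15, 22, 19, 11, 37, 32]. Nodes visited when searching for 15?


BST root = 20
Search for 15: compare at each node
Path: [20, 15]


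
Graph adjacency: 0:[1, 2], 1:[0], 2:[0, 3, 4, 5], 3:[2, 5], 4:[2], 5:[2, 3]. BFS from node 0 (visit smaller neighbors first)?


BFS queue: start with [0]
Visit order: [0, 1, 2, 3, 4, 5]


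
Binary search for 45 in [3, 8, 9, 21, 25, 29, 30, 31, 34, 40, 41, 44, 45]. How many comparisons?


Search for 45:
[0,12] mid=6 arr[6]=30
[7,12] mid=9 arr[9]=40
[10,12] mid=11 arr[11]=44
[12,12] mid=12 arr[12]=45
Total: 4 comparisons


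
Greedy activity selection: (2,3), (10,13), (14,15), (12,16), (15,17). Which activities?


Greedy: pick earliest-ending, then skip overlaps.
Selected (4 activities): [(2, 3), (10, 13), (14, 15), (15, 17)]


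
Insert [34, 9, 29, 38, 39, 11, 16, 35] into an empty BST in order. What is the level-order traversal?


Root = 34; build tree by BST insertion.
Level-Order traversal: [34, 9, 38, 29, 35, 39, 11, 16]


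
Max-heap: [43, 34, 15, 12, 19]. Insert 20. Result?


Append 20: [43, 34, 15, 12, 19, 20]
Bubble up: swap idx 5(20) with idx 2(15)
Result: [43, 34, 20, 12, 19, 15]


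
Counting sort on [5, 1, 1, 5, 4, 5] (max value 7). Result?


Count array: [0, 2, 0, 0, 1, 3, 0, 0]
Reconstruct: [1, 1, 4, 5, 5, 5]


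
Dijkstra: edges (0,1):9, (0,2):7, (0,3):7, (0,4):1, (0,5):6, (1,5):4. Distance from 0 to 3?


Dijkstra from 0:
Distances: {0: 0, 1: 9, 2: 7, 3: 7, 4: 1, 5: 6}
Shortest distance to 3 = 7, path = [0, 3]


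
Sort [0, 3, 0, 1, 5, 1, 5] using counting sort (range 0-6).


Count array: [2, 2, 0, 1, 0, 2, 0]
Reconstruct: [0, 0, 1, 1, 3, 5, 5]


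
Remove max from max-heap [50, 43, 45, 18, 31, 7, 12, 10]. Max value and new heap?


Max = 50
Replace root with last, heapify down
Resulting heap: [45, 43, 12, 18, 31, 7, 10]


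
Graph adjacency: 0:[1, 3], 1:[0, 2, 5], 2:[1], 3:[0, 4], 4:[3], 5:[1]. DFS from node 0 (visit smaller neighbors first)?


DFS stack-based: start with [0]
Visit order: [0, 1, 2, 5, 3, 4]


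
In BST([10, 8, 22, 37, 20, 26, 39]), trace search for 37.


BST root = 10
Search for 37: compare at each node
Path: [10, 22, 37]


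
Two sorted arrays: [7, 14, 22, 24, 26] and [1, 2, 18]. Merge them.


Compare heads, take smaller each step.
Merged: [1, 2, 7, 14, 18, 22, 24, 26]


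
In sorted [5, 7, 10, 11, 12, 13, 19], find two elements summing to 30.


Two pointers: lo=0, hi=6
Found pair: (11, 19) summing to 30


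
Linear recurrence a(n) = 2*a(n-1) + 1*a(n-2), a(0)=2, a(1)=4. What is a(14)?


Build bottom-up:
...a(12)=66922, a(13)=161564, a(14)=2*161564+1*66922=390050


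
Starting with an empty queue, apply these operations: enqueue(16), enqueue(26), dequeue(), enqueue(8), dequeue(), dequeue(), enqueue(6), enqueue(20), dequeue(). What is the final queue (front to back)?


enqueue(16) -> [16]
enqueue(26) -> [16, 26]
dequeue() returns 16 -> [26]
enqueue(8) -> [26, 8]
dequeue() returns 26 -> [8]
dequeue() returns 8 -> []
enqueue(6) -> [6]
enqueue(20) -> [6, 20]
dequeue() returns 6 -> [20]
Final queue (front to back): [20]


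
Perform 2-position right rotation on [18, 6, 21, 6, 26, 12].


Right rotate by 2: [26, 12, 18, 6, 21, 6]


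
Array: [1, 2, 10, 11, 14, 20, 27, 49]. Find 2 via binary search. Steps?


Search for 2:
[0,7] mid=3 arr[3]=11
[0,2] mid=1 arr[1]=2
Total: 2 comparisons


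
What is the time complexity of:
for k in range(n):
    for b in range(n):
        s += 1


Per nesting level: O(n) * O(n) = O(n^2)
Complexity: O(n^2)


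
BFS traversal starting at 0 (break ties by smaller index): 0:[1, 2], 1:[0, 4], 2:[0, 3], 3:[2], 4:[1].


BFS queue: start with [0]
Visit order: [0, 1, 2, 4, 3]


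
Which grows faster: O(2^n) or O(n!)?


exponential grows slower than factorial
O(2^n) is asymptotically smaller; O(n!) grows faster


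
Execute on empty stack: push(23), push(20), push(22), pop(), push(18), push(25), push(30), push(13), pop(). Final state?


push(23) -> [23]
push(20) -> [23, 20]
push(22) -> [23, 20, 22]
pop() returns 22 -> [23, 20]
push(18) -> [23, 20, 18]
push(25) -> [23, 20, 18, 25]
push(30) -> [23, 20, 18, 25, 30]
push(13) -> [23, 20, 18, 25, 30, 13]
pop() returns 13 -> [23, 20, 18, 25, 30]
Final stack (bottom to top): [23, 20, 18, 25, 30]


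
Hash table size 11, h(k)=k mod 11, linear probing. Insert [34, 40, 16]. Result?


Insertions: 34->slot 1; 40->slot 7; 16->slot 5
Table: [None, 34, None, None, None, 16, None, 40, None, None, None]


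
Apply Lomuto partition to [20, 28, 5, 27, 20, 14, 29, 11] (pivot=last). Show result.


Elements <= 11 go left of pivot.
Result: [5, 11, 20, 27, 20, 14, 29, 28], pivot at index 1


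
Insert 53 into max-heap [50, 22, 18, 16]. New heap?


Append 53: [50, 22, 18, 16, 53]
Bubble up: swap idx 4(53) with idx 1(22); swap idx 1(53) with idx 0(50)
Result: [53, 50, 18, 16, 22]


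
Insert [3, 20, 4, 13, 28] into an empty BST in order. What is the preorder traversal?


Root = 3; build tree by BST insertion.
Preorder traversal: [3, 20, 4, 13, 28]


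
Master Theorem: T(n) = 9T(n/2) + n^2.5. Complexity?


a=9, b=2, c=2.5. log_2(9)=3.170 > c=2.5. Case 1: O(n^log_b(a)) = O(n^3.170)
Complexity: O(n^3.170)


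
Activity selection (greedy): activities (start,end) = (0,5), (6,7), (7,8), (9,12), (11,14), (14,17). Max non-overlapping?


Greedy: pick earliest-ending, then skip overlaps.
Selected (5 activities): [(0, 5), (6, 7), (7, 8), (9, 12), (14, 17)]


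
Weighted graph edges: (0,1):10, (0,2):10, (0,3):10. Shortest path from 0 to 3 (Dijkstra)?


Dijkstra from 0:
Distances: {0: 0, 1: 10, 2: 10, 3: 10}
Shortest distance to 3 = 10, path = [0, 3]


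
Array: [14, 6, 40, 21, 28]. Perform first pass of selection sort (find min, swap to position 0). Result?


After one pass: [6, 14, 40, 21, 28]


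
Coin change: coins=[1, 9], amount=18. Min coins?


dp[0]=0; dp[i]=1+min(dp[i-c] for c in coins)
...dp[13]=5, dp[14]=6, dp[15]=7, dp[16]=8, dp[17]=9, dp[18]=2
Minimum coins for 18 = 2


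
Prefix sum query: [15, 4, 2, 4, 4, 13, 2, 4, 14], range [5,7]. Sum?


Prefix sums: [0, 15, 19, 21, 25, 29, 42, 44, 48, 62]
Sum[5..7] = prefix[8] - prefix[5] = 48 - 29 = 19


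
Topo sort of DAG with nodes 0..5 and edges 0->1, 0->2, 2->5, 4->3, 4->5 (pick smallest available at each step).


Kahn's algorithm, process smallest node first
Order: [0, 1, 2, 4, 3, 5]


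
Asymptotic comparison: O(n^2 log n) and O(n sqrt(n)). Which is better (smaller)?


n^1.5 grows slower than n^2 log n
O(n sqrt(n)) is asymptotically smaller; O(n^2 log n) grows faster


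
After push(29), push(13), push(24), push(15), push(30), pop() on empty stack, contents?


push(29) -> [29]
push(13) -> [29, 13]
push(24) -> [29, 13, 24]
push(15) -> [29, 13, 24, 15]
push(30) -> [29, 13, 24, 15, 30]
pop() returns 30 -> [29, 13, 24, 15]
Final stack (bottom to top): [29, 13, 24, 15]


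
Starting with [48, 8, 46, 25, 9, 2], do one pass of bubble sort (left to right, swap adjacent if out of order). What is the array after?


After one pass: [8, 46, 25, 9, 2, 48]


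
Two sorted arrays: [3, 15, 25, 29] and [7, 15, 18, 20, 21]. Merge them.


Compare heads, take smaller each step.
Merged: [3, 7, 15, 15, 18, 20, 21, 25, 29]


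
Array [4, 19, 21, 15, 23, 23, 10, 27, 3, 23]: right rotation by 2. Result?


Right rotate by 2: [3, 23, 4, 19, 21, 15, 23, 23, 10, 27]


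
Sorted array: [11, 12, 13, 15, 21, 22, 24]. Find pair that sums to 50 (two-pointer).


Two pointers: lo=0, hi=6
No pair sums to 50


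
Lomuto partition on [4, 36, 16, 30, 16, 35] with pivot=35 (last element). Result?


Elements <= 35 go left of pivot.
Result: [4, 16, 30, 16, 35, 36], pivot at index 4


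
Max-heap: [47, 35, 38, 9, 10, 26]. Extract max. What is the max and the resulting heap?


Max = 47
Replace root with last, heapify down
Resulting heap: [38, 35, 26, 9, 10]


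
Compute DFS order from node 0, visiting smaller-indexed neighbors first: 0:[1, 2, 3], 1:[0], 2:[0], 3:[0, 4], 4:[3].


DFS stack-based: start with [0]
Visit order: [0, 1, 2, 3, 4]


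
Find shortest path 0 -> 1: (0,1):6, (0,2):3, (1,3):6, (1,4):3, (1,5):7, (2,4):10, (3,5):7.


Dijkstra from 0:
Distances: {0: 0, 1: 6, 2: 3, 3: 12, 4: 9, 5: 13}
Shortest distance to 1 = 6, path = [0, 1]


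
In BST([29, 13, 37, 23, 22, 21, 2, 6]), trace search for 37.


BST root = 29
Search for 37: compare at each node
Path: [29, 37]


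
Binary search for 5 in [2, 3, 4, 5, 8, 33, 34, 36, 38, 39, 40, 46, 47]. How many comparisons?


Search for 5:
[0,12] mid=6 arr[6]=34
[0,5] mid=2 arr[2]=4
[3,5] mid=4 arr[4]=8
[3,3] mid=3 arr[3]=5
Total: 4 comparisons


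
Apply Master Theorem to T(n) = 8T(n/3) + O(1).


a=8, b=3, c=0. log_3(8)=1.893 > c=0. Case 1: O(n^log_b(a)) = O(n^1.893)
Complexity: O(n^1.893)


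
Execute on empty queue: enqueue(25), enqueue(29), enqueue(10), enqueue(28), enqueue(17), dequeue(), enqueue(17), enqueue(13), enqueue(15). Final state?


enqueue(25) -> [25]
enqueue(29) -> [25, 29]
enqueue(10) -> [25, 29, 10]
enqueue(28) -> [25, 29, 10, 28]
enqueue(17) -> [25, 29, 10, 28, 17]
dequeue() returns 25 -> [29, 10, 28, 17]
enqueue(17) -> [29, 10, 28, 17, 17]
enqueue(13) -> [29, 10, 28, 17, 17, 13]
enqueue(15) -> [29, 10, 28, 17, 17, 13, 15]
Final queue (front to back): [29, 10, 28, 17, 17, 13, 15]


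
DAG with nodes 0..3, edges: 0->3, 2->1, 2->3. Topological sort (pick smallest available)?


Kahn's algorithm, process smallest node first
Order: [0, 2, 1, 3]


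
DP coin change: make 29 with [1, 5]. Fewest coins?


dp[0]=0; dp[i]=1+min(dp[i-c] for c in coins)
...dp[24]=8, dp[25]=5, dp[26]=6, dp[27]=7, dp[28]=8, dp[29]=9
Minimum coins for 29 = 9


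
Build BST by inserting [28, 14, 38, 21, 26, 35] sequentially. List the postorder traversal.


Root = 28; build tree by BST insertion.
Postorder traversal: [26, 21, 14, 35, 38, 28]


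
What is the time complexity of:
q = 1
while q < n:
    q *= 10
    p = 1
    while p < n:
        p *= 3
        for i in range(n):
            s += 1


Per nesting level: O(log n) * O(log n) * O(n) = O(n (log n)^2)
Complexity: O(n (log n)^2)


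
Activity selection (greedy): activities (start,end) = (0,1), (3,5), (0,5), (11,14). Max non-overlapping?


Greedy: pick earliest-ending, then skip overlaps.
Selected (3 activities): [(0, 1), (3, 5), (11, 14)]
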